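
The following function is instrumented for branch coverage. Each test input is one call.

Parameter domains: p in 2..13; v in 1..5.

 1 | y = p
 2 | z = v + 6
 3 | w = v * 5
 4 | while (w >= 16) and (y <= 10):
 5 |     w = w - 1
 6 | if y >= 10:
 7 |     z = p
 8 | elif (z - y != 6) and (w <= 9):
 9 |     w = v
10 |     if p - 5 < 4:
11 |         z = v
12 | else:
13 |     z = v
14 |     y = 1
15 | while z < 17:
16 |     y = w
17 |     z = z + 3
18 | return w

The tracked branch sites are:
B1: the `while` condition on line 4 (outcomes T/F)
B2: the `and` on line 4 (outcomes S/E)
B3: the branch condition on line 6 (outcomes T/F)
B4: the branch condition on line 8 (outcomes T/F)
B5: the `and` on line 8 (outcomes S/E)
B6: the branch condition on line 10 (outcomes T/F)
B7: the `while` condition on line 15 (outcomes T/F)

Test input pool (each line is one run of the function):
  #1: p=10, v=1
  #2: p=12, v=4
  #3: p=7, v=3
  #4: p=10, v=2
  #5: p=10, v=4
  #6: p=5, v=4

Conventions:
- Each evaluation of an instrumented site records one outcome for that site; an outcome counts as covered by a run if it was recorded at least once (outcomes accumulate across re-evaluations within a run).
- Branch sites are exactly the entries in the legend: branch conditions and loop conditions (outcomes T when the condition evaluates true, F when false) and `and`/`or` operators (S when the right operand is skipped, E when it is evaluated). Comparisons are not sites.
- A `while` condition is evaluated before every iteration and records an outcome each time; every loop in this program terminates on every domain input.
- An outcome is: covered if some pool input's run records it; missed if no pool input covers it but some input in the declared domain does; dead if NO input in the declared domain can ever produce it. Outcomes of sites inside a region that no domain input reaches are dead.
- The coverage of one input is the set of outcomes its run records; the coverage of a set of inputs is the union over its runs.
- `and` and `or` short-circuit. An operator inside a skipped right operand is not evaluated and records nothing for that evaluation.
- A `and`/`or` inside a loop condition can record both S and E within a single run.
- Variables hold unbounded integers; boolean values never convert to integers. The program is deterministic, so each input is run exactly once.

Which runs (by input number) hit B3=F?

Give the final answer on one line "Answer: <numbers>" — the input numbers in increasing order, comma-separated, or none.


input #1 (p=10, v=1): does not produce B3=F
input #2 (p=12, v=4): does not produce B3=F
input #3 (p=7, v=3): produces B3=F
input #4 (p=10, v=2): does not produce B3=F
input #5 (p=10, v=4): does not produce B3=F
input #6 (p=5, v=4): produces B3=F
Answer: 3, 6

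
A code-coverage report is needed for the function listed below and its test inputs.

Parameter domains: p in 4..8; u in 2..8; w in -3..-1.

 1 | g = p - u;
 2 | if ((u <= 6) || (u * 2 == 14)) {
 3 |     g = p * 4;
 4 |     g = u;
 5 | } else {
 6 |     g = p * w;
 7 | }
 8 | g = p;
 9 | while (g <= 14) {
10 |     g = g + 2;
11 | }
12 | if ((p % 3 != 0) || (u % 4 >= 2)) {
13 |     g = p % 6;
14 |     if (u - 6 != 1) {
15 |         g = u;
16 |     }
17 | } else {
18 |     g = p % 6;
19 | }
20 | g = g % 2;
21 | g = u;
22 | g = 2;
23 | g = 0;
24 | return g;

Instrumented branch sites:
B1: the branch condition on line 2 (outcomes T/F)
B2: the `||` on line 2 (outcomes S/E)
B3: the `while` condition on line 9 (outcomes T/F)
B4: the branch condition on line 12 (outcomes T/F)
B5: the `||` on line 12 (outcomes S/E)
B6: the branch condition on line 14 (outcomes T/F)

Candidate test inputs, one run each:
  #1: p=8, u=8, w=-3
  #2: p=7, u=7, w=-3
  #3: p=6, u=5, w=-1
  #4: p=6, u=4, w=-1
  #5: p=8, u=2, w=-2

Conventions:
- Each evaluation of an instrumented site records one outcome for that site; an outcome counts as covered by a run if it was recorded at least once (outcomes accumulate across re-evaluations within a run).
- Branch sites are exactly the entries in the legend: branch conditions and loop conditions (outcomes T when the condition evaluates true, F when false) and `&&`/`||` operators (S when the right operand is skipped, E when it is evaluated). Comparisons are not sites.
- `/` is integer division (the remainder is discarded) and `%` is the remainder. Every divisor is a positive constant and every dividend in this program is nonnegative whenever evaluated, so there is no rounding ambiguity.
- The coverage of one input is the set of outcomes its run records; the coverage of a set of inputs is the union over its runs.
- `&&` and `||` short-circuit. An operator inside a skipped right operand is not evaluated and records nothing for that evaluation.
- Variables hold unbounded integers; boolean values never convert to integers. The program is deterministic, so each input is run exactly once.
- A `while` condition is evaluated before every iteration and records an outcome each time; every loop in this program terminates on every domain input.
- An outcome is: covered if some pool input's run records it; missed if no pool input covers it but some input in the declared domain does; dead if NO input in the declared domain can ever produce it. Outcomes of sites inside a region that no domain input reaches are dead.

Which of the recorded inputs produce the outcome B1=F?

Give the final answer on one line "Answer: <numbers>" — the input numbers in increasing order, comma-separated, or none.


input #1 (p=8, u=8, w=-3): records B1=F
input #2 (p=7, u=7, w=-3): does not record B1=F
input #3 (p=6, u=5, w=-1): does not record B1=F
input #4 (p=6, u=4, w=-1): does not record B1=F
input #5 (p=8, u=2, w=-2): does not record B1=F
Answer: 1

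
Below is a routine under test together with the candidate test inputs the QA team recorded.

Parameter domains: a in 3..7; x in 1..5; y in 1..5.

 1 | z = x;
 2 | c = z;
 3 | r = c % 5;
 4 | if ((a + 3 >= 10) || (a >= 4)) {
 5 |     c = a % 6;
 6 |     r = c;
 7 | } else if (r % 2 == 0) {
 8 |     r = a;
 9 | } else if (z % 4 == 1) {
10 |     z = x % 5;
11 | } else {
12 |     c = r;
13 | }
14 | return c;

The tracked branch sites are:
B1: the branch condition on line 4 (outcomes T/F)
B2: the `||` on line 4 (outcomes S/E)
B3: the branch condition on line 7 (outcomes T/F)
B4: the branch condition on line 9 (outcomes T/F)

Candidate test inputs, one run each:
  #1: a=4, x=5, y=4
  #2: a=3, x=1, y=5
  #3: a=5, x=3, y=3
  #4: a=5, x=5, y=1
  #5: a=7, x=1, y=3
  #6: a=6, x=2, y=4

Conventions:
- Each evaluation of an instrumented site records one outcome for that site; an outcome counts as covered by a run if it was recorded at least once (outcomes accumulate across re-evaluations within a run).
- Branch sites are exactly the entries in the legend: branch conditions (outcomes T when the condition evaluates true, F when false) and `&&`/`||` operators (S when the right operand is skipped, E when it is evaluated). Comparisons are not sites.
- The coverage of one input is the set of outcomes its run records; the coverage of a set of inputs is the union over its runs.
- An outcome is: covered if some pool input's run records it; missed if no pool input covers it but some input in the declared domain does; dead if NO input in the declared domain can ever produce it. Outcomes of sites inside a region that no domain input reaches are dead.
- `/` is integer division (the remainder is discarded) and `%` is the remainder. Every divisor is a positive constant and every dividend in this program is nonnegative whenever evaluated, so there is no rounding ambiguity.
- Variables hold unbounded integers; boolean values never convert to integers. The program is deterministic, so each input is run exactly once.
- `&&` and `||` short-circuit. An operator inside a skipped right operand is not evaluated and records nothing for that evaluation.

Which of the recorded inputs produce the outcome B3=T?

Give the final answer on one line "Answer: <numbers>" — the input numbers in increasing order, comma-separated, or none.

input #1 (a=4, x=5, y=4): does not record B3=T
input #2 (a=3, x=1, y=5): does not record B3=T
input #3 (a=5, x=3, y=3): does not record B3=T
input #4 (a=5, x=5, y=1): does not record B3=T
input #5 (a=7, x=1, y=3): does not record B3=T
input #6 (a=6, x=2, y=4): does not record B3=T

Answer: none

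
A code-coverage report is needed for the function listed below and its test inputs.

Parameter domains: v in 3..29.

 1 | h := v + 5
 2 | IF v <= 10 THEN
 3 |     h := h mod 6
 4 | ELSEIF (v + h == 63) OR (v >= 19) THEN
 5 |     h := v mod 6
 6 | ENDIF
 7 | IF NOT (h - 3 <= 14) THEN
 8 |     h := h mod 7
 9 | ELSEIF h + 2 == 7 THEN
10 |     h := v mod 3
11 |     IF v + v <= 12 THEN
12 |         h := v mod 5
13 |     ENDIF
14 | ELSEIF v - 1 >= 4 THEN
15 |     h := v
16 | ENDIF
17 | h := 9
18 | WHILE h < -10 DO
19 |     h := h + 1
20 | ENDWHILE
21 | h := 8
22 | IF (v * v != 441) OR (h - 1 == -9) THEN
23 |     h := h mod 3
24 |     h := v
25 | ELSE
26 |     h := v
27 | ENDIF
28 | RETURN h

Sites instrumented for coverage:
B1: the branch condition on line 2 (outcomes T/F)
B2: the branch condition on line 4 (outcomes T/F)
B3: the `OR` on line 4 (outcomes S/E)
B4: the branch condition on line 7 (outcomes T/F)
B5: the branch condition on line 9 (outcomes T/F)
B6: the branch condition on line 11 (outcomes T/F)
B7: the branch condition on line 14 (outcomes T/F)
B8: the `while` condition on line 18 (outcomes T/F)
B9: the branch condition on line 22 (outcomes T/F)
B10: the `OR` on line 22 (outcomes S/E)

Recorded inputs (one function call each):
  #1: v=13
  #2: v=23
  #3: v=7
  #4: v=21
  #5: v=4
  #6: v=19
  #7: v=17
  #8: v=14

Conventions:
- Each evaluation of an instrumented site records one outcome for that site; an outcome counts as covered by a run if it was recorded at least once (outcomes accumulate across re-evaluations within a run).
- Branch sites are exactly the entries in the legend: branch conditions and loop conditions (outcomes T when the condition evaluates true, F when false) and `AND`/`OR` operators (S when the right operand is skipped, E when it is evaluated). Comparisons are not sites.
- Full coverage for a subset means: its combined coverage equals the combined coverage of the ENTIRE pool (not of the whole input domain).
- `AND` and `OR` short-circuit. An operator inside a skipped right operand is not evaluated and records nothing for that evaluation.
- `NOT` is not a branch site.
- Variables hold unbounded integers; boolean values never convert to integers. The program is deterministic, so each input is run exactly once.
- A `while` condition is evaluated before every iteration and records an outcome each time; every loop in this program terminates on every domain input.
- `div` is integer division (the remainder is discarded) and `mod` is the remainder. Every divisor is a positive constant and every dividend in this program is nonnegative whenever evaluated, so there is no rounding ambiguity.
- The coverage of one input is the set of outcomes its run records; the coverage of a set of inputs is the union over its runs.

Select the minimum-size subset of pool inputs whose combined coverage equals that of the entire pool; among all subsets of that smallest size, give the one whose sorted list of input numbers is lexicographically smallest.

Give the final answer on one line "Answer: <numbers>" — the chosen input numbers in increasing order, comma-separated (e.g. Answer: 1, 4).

run #1 (v=13) records B1=F, B2=F, B3=E, B4=T, B8=F, B9=T, B10=S
run #2 (v=23) records B1=F, B2=T, B3=E, B4=F, B5=T, B6=F, B8=F, B9=T, B10=S
run #3 (v=7) records B1=T, B4=F, B5=F, B7=T, B8=F, B9=T, B10=S
run #4 (v=21) records B1=F, B2=T, B3=E, B4=F, B5=F, B7=T, B8=F, B9=F, B10=E
run #5 (v=4) records B1=T, B4=F, B5=F, B7=F, B8=F, B9=T, B10=S
run #6 (v=19) records B1=F, B2=T, B3=E, B4=F, B5=F, B7=T, B8=F, B9=T, B10=S
run #7 (v=17) records B1=F, B2=F, B3=E, B4=T, B8=F, B9=T, B10=S
run #8 (v=14) records B1=F, B2=F, B3=E, B4=T, B8=F, B9=T, B10=S
union over all inputs: B1=T, B1=F, B2=T, B2=F, B3=E, B4=T, B4=F, B5=T, B5=F, B6=F, B7=T, B7=F, B8=F, B9=T, B9=F, B10=S, B10=E (17 outcomes)
every size-1 subset falls short of the 17 outcomes (best: 9/17)
every size-2 subset falls short of the 17 outcomes (best: 13/17)
every size-3 subset falls short of the 17 outcomes (best: 15/17)
the canonical winner is {1, 2, 4, 5}: size 4, full 17-outcome coverage, earliest index list among size-4 covers

Answer: 1, 2, 4, 5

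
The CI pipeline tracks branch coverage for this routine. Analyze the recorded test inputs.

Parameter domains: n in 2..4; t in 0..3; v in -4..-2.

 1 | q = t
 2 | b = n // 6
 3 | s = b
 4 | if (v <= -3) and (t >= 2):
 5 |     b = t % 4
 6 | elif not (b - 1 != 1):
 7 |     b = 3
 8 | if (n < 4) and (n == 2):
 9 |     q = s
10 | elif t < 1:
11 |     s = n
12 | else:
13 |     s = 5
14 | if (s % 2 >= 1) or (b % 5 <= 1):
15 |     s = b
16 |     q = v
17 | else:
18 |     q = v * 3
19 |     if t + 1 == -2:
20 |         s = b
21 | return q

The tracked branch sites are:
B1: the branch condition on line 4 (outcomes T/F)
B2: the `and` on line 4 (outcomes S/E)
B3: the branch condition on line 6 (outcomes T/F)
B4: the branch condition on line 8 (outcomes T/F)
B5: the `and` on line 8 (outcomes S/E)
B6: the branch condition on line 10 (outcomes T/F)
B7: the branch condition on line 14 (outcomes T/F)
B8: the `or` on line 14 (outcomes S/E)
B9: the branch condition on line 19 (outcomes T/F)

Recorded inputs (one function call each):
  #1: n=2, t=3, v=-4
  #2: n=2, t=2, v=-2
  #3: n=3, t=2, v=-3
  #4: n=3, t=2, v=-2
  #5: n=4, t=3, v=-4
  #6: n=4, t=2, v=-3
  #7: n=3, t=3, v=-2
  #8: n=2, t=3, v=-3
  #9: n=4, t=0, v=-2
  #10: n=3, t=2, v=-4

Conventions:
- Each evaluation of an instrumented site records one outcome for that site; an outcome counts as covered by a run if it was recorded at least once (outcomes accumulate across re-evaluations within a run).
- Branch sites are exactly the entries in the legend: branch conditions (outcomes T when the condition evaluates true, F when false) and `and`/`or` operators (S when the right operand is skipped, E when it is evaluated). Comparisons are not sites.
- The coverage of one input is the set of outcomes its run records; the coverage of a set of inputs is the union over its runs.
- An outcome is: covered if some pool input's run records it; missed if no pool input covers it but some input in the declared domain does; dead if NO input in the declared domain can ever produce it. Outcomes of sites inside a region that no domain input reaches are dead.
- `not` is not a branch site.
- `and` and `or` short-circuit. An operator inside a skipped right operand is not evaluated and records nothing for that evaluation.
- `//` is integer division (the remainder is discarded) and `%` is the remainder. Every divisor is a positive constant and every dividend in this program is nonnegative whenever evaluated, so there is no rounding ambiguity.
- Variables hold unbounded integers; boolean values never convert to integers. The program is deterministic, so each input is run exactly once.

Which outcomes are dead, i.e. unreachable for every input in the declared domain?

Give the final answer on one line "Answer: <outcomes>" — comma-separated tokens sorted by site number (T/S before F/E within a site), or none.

sweeping the full domain (36 inputs) for each outcome:
  B3=T: zero occurrences over every domain input -> dead
  B9=T: zero occurrences over every domain input -> dead
  reachable outcomes have witnesses, e.g. B1=T (e.g. n=2, t=2, v=-4), B1=F (e.g. n=2, t=0, v=-4), B2=S (e.g. n=2, t=0, v=-2), B2=E (e.g. n=2, t=0, v=-4)

Answer: B3=T, B9=T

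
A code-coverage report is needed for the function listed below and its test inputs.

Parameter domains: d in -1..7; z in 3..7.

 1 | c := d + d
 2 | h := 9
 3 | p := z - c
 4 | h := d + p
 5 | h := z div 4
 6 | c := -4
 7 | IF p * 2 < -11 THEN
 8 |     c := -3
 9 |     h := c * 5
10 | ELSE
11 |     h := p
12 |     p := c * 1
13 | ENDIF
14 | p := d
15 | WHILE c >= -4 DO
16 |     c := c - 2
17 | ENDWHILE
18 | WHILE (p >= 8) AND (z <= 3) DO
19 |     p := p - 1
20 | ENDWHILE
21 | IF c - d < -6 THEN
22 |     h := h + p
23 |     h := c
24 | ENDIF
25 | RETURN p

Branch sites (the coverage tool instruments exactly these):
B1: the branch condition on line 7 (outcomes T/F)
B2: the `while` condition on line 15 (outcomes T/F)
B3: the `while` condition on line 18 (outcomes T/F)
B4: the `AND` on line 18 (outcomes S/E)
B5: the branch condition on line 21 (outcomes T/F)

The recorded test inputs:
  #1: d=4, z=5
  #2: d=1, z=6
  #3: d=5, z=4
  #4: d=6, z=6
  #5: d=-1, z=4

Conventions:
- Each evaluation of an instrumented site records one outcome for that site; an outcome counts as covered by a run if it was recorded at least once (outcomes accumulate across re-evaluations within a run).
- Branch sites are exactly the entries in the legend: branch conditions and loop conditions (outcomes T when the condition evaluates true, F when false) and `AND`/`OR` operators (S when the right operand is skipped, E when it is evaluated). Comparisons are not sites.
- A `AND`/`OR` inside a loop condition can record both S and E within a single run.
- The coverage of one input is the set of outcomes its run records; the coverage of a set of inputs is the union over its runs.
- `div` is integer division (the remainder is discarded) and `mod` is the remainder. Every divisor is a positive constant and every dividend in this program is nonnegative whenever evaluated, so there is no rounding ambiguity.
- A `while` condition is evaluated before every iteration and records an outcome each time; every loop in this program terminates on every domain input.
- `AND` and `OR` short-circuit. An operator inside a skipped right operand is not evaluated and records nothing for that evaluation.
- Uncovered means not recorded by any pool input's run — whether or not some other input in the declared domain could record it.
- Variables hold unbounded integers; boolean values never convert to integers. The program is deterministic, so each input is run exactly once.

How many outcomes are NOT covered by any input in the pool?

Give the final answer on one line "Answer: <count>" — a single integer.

input #1 (d=4, z=5): events B1->F, B2->T, B2->F, B4->S, B3->F, B5->T; covers B1=F, B2=T, B2=F, B3=F, B4=S, B5=T
input #2 (d=1, z=6): events B1->F, B2->T, B2->F, B4->S, B3->F, B5->T; covers B1=F, B2=T, B2=F, B3=F, B4=S, B5=T
input #3 (d=5, z=4): events B1->T, B2->T, B2->F, B4->S, B3->F, B5->T; covers B1=T, B2=T, B2=F, B3=F, B4=S, B5=T
input #4 (d=6, z=6): events B1->T, B2->T, B2->F, B4->S, B3->F, B5->T; covers B1=T, B2=T, B2=F, B3=F, B4=S, B5=T
input #5 (d=-1, z=4): events B1->F, B2->T, B2->F, B4->S, B3->F, B5->F; covers B1=F, B2=T, B2=F, B3=F, B4=S, B5=F
union over the pool: B1=T, B1=F, B2=T, B2=F, B3=F, B4=S, B5=T, B5=F
uncovered (2 of 10): B3=T, B4=E

Answer: 2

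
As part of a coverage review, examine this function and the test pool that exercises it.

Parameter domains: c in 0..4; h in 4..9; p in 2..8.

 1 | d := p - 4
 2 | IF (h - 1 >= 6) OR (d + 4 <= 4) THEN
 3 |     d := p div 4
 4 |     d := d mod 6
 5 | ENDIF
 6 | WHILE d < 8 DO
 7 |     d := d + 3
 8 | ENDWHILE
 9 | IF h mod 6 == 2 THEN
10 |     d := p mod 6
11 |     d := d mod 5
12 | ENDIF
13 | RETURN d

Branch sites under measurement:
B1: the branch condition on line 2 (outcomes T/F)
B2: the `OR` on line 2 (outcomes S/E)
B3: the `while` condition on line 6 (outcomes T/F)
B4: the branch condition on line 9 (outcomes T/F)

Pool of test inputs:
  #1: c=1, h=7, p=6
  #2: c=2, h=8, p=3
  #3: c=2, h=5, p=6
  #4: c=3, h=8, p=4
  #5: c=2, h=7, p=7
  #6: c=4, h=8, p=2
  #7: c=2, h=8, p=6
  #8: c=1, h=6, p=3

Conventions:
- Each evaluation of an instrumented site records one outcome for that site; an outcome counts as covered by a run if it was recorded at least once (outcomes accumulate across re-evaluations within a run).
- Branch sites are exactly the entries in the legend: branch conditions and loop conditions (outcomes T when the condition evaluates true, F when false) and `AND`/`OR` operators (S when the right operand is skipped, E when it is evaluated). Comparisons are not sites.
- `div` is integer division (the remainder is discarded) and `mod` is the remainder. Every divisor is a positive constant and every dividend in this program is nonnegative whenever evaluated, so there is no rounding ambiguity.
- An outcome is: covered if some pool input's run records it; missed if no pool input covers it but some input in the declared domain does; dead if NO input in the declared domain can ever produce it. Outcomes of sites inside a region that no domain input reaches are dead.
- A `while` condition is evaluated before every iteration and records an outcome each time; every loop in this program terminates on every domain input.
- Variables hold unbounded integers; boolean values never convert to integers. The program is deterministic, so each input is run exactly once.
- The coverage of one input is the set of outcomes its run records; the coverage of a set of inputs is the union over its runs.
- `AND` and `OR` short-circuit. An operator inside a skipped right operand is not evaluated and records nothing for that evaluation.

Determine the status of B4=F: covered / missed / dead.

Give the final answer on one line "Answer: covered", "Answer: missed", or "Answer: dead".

B4=F is recorded by pool input(s) 1, 3, 5, 8 -> covered

Answer: covered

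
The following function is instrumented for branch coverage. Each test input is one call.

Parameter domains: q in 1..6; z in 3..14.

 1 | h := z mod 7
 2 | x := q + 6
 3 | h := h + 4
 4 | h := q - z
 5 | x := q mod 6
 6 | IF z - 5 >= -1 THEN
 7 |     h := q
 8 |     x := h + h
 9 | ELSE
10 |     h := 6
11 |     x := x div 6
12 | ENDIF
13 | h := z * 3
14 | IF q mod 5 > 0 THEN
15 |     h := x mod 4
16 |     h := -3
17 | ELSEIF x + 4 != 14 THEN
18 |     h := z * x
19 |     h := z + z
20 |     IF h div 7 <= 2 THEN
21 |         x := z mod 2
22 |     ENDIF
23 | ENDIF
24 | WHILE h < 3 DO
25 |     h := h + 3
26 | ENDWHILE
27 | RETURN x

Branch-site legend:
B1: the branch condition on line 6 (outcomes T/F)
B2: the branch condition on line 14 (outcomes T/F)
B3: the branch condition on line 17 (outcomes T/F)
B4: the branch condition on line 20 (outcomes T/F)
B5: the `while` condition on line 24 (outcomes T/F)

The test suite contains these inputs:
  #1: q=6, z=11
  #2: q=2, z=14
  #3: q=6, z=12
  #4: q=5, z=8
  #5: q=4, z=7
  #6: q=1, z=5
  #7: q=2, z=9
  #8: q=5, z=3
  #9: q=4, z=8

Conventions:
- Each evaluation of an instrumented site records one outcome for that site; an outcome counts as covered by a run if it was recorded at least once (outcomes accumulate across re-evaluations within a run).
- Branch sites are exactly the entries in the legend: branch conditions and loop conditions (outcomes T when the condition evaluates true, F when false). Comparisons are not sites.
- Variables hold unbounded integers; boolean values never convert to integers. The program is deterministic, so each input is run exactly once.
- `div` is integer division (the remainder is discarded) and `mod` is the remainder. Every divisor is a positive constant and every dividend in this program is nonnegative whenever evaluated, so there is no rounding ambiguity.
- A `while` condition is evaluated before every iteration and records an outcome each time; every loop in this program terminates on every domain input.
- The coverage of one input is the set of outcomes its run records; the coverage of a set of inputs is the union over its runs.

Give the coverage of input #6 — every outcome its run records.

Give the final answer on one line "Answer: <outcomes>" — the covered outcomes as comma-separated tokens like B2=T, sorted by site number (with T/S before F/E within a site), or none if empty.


Tracing the run of input #6 (q=1, z=5):
  B1->T, B2->T, B5->T, B5->T, B5->F
as a set, this run covers: B1=T, B2=T, B5=T, B5=F
Answer: B1=T, B2=T, B5=T, B5=F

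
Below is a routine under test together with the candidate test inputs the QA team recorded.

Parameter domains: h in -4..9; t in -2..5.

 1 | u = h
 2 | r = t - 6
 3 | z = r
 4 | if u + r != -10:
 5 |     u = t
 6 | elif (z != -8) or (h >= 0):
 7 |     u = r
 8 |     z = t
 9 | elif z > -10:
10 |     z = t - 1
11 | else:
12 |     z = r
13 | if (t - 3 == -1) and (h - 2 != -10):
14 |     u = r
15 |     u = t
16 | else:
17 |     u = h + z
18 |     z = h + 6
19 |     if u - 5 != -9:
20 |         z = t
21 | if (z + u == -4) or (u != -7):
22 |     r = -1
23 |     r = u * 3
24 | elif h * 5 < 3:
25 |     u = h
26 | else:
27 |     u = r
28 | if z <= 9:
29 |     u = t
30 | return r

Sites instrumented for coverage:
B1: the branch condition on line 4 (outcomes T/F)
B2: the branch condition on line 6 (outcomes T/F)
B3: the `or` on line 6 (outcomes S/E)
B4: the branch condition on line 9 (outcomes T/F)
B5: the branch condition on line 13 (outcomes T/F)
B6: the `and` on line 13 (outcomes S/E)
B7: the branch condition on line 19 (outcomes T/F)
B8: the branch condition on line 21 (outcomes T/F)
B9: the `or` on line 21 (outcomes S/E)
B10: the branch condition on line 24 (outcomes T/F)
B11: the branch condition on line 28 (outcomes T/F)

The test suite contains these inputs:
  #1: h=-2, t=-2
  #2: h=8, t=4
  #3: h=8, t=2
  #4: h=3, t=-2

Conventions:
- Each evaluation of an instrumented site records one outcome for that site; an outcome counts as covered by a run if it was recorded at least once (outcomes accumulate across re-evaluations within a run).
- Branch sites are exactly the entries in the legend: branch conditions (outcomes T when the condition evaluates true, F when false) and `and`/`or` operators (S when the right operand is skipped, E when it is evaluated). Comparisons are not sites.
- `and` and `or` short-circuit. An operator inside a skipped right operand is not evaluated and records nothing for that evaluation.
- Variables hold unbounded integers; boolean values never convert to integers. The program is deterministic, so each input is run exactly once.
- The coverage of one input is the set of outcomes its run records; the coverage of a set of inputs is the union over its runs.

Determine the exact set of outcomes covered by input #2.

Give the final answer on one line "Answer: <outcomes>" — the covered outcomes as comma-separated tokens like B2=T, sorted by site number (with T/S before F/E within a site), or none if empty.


Running input #2 (h=8, t=4), event by event:
  B1->T, B6->S, B5->F, B7->T, B9->E, B8->T, B11->T
as a set, this run covers: B1=T, B5=F, B6=S, B7=T, B8=T, B9=E, B11=T
Answer: B1=T, B5=F, B6=S, B7=T, B8=T, B9=E, B11=T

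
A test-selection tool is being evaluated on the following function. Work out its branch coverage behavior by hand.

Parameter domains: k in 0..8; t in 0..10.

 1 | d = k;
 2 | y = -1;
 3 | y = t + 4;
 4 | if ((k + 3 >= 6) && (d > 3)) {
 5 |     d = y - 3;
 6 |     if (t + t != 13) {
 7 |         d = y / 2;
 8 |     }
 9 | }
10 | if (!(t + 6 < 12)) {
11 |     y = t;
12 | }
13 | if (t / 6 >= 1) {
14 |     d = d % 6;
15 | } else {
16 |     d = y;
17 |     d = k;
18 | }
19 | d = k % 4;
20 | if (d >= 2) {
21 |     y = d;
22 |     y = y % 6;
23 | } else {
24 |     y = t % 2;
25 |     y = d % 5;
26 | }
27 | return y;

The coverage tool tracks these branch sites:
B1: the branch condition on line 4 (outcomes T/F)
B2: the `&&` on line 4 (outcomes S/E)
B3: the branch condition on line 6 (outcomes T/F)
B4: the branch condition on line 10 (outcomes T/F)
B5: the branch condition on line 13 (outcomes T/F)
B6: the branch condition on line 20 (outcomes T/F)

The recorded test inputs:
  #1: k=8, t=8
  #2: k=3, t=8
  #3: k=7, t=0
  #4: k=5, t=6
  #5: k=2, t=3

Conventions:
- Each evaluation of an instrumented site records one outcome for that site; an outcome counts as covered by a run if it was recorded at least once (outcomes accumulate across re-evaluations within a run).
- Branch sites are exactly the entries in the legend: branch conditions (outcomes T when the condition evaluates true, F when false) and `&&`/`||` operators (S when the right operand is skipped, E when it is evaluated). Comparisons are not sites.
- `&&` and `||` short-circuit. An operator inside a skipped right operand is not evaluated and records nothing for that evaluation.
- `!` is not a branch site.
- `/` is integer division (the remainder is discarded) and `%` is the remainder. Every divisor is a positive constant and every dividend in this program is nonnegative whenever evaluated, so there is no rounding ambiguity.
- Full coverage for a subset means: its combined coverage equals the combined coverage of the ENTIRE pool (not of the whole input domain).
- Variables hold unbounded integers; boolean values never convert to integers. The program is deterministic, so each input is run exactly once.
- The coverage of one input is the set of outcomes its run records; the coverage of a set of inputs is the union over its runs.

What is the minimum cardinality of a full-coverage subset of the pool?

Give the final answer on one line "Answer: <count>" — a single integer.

run #1 (k=8, t=8) runs B2->E, B1->T, B3->T, B4->T, B5->T, B6->F; records B1=T, B2=E, B3=T, B4=T, B5=T, B6=F
run #2 (k=3, t=8) runs B2->E, B1->F, B4->T, B5->T, B6->T; records B1=F, B2=E, B4=T, B5=T, B6=T
run #3 (k=7, t=0) runs B2->E, B1->T, B3->T, B4->F, B5->F, B6->T; records B1=T, B2=E, B3=T, B4=F, B5=F, B6=T
run #4 (k=5, t=6) runs B2->E, B1->T, B3->T, B4->T, B5->T, B6->F; records B1=T, B2=E, B3=T, B4=T, B5=T, B6=F
run #5 (k=2, t=3) runs B2->S, B1->F, B4->F, B5->F, B6->T; records B1=F, B2=S, B4=F, B5=F, B6=T
the full pool covers 11 outcomes: B1=T, B1=F, B2=S, B2=E, B3=T, B4=T, B4=F, B5=T, B5=F, B6=T, B6=F
every size-1 subset falls short of the 11 outcomes (best: 6/11)
size 2: inputs {1, 5} cover all 11 outcomes, and no lexicographically smaller subset of this size does

Answer: 2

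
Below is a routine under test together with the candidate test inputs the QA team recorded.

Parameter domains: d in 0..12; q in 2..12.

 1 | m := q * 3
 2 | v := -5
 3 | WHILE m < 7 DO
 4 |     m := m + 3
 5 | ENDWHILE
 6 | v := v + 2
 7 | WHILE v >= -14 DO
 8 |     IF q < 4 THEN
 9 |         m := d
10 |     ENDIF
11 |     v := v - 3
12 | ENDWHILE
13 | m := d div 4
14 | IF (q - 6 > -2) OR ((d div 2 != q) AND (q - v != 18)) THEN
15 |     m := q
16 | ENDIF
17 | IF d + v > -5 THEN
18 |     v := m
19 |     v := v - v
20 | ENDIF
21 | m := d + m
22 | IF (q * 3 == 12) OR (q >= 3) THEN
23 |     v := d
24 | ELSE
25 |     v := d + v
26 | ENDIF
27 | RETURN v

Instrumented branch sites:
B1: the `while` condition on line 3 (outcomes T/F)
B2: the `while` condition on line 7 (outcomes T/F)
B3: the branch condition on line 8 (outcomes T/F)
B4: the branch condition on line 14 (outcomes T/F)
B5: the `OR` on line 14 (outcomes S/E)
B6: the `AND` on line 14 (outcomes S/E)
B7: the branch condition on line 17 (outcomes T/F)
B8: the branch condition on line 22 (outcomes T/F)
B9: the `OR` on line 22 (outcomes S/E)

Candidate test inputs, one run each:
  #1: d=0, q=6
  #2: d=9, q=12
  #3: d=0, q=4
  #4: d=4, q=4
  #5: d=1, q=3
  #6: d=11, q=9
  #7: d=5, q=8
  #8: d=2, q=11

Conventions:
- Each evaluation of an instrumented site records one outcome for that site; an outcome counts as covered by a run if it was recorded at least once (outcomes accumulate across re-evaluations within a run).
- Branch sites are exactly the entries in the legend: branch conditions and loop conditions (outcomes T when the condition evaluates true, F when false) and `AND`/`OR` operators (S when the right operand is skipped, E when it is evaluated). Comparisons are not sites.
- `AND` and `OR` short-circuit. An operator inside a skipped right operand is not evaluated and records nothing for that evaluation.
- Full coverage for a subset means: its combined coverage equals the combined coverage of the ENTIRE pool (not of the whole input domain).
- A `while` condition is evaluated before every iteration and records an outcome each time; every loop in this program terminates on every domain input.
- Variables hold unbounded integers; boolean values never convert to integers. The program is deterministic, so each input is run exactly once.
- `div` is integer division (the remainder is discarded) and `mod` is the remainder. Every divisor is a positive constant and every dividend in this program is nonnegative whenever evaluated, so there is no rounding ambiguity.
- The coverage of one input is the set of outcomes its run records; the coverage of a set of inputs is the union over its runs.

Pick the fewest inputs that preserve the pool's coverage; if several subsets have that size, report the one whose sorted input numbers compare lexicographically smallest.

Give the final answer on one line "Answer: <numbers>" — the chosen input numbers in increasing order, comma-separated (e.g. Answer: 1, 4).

input #1, d=0, q=6: outcomes B1=F, B2=T, B2=F, B3=F, B4=T, B5=S, B7=F, B8=T, B9=E
input #2, d=9, q=12: outcomes B1=F, B2=T, B2=F, B3=F, B4=T, B5=S, B7=F, B8=T, B9=E
input #3, d=0, q=4: outcomes B1=F, B2=T, B2=F, B3=F, B4=T, B5=E, B6=E, B7=F, B8=T, B9=S
input #4, d=4, q=4: outcomes B1=F, B2=T, B2=F, B3=F, B4=T, B5=E, B6=E, B7=F, B8=T, B9=S
input #5, d=1, q=3: outcomes B1=F, B2=T, B2=F, B3=T, B4=F, B5=E, B6=E, B7=F, B8=T, B9=E
input #6, d=11, q=9: outcomes B1=F, B2=T, B2=F, B3=F, B4=T, B5=S, B7=T, B8=T, B9=E
input #7, d=5, q=8: outcomes B1=F, B2=T, B2=F, B3=F, B4=T, B5=S, B7=F, B8=T, B9=E
input #8, d=2, q=11: outcomes B1=F, B2=T, B2=F, B3=F, B4=T, B5=S, B7=F, B8=T, B9=E
together the pool reaches 15 outcomes: B1=F, B2=T, B2=F, B3=T, B3=F, B4=T, B4=F, B5=S, B5=E, B6=E, B7=T, B7=F, B8=T, B9=S, B9=E
checked all size-1 subsets: none covers 15 outcomes (max 10/15)
checked all size-2 subsets: none covers 15 outcomes (max 14/15)
the canonical winner is {3, 5, 6}: size 3, full 15-outcome coverage, earliest index list among size-3 covers

Answer: 3, 5, 6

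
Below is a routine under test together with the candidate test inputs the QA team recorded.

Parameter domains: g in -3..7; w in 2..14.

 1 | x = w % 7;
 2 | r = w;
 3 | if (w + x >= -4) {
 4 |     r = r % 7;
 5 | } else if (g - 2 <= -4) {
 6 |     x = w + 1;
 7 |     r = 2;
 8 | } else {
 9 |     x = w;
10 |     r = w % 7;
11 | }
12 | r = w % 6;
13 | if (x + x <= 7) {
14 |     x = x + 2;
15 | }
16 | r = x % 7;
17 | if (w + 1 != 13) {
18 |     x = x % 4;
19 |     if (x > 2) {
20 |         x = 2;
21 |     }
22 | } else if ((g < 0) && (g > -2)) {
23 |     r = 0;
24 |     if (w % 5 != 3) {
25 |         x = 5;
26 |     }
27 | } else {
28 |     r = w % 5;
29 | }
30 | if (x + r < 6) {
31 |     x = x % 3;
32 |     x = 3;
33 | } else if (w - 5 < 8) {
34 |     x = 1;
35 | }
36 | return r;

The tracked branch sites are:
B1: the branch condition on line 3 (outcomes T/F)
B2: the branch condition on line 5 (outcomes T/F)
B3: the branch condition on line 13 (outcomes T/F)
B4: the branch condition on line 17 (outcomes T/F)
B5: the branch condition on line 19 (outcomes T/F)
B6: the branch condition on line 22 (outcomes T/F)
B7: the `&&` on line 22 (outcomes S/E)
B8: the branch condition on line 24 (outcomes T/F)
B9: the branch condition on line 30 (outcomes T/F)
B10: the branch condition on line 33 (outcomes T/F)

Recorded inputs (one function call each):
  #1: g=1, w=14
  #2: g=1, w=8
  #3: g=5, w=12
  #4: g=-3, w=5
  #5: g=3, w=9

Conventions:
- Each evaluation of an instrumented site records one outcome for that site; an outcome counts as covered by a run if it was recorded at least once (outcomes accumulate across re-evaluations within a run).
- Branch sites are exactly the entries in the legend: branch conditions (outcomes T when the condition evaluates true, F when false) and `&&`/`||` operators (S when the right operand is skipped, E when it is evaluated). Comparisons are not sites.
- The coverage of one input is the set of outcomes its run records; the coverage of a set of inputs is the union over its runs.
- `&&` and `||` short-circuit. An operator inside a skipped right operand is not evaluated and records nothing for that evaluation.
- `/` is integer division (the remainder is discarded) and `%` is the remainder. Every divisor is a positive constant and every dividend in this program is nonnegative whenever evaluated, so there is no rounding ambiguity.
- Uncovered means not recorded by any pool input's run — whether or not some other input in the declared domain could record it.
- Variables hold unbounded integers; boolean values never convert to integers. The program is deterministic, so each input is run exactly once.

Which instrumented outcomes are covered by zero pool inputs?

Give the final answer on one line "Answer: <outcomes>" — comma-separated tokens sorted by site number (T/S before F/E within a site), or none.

run #1 (g=1, w=14) runs B1->T, B3->T, B4->T, B5->F, B9->T; records B1=T, B3=T, B4=T, B5=F, B9=T
run #2 (g=1, w=8) runs B1->T, B3->T, B4->T, B5->T, B9->T; records B1=T, B3=T, B4=T, B5=T, B9=T
run #3 (g=5, w=12) runs B1->T, B3->F, B4->F, B7->S, B6->F, B9->F, B10->T; records B1=T, B3=F, B4=F, B6=F, B7=S, B9=F, B10=T
run #4 (g=-3, w=5) runs B1->T, B3->F, B4->T, B5->F, B9->F, B10->T; records B1=T, B3=F, B4=T, B5=F, B9=F, B10=T
run #5 (g=3, w=9) runs B1->T, B3->T, B4->T, B5->F, B9->T; records B1=T, B3=T, B4=T, B5=F, B9=T
union over the pool: B1=T, B3=T, B3=F, B4=T, B4=F, B5=T, B5=F, B6=F, B7=S, B9=T, B9=F, B10=T
uncovered (8 of 20): B1=F, B2=T, B2=F, B6=T, B7=E, B8=T, B8=F, B10=F

Answer: B1=F, B2=T, B2=F, B6=T, B7=E, B8=T, B8=F, B10=F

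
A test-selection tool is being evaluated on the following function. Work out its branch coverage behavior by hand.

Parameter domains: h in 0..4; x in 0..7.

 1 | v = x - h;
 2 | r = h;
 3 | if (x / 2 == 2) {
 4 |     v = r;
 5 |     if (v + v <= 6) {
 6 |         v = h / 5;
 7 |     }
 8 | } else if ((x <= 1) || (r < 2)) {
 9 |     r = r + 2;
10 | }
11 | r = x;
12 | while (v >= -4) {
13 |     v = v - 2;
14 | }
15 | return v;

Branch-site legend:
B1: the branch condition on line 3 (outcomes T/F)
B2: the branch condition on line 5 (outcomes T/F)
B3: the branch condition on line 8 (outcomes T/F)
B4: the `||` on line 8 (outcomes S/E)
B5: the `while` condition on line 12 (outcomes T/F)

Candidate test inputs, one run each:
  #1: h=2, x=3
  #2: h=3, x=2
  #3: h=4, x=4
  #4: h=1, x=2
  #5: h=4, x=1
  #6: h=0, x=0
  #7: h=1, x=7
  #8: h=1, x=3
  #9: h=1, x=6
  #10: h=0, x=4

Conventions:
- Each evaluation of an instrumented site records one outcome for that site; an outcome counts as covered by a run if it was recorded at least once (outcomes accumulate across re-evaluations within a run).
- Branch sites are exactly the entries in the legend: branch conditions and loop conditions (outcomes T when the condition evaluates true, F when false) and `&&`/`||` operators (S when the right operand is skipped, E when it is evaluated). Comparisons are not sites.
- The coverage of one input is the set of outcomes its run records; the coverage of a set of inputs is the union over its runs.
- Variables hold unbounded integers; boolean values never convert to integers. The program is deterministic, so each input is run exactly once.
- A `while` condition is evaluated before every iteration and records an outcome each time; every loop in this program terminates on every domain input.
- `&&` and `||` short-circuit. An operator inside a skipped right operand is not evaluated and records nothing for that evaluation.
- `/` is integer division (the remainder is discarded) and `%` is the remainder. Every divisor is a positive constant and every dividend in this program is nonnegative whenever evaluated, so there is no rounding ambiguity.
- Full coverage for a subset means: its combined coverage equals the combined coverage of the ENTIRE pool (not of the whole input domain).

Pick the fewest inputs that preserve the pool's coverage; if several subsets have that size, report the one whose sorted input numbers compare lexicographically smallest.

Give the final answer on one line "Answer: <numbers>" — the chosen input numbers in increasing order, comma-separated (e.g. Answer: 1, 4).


input #1 (h=2, x=3): events B1->F, B4->E, B3->F, B5->T, B5->T, B5->T, B5->F; covers B1=F, B3=F, B4=E, B5=T, B5=F
input #2 (h=3, x=2): events B1->F, B4->E, B3->F, B5->T, B5->T, B5->F; covers B1=F, B3=F, B4=E, B5=T, B5=F
input #3 (h=4, x=4): events B1->T, B2->F, B5->T, B5->T, B5->T, B5->T, B5->T, B5->F; covers B1=T, B2=F, B5=T, B5=F
input #4 (h=1, x=2): events B1->F, B4->E, B3->T, B5->T, B5->T, B5->T, B5->F; covers B1=F, B3=T, B4=E, B5=T, B5=F
input #5 (h=4, x=1): events B1->F, B4->S, B3->T, B5->T, B5->F; covers B1=F, B3=T, B4=S, B5=T, B5=F
input #6 (h=0, x=0): events B1->F, B4->S, B3->T, B5->T, B5->T, B5->T, B5->F; covers B1=F, B3=T, B4=S, B5=T, B5=F
input #7 (h=1, x=7): events B1->F, B4->E, B3->T, B5->T, B5->T, B5->T, B5->T, B5->T, B5->T, B5->F; covers B1=F, B3=T, B4=E, B5=T, B5=F
input #8 (h=1, x=3): events B1->F, B4->E, B3->T, B5->T, B5->T, B5->T, B5->T, B5->F; covers B1=F, B3=T, B4=E, B5=T, B5=F
input #9 (h=1, x=6): events B1->F, B4->E, B3->T, B5->T, B5->T, B5->T, B5->T, B5->T, B5->F; covers B1=F, B3=T, B4=E, B5=T, B5=F
input #10 (h=0, x=4): events B1->T, B2->T, B5->T, B5->T, B5->T, B5->F; covers B1=T, B2=T, B5=T, B5=F
the full pool covers 10 outcomes: B1=T, B1=F, B2=T, B2=F, B3=T, B3=F, B4=S, B4=E, B5=T, B5=F
no size-1 subset reaches all 10 outcomes (best union: 5/10)
no size-2 subset reaches all 10 outcomes (best union: 7/10)
no size-3 subset reaches all 10 outcomes (best union: 9/10)
at size 4, {1, 3, 5, 10} reaches all 10 outcomes; every lexicographically earlier size-4 subset fails
Answer: 1, 3, 5, 10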